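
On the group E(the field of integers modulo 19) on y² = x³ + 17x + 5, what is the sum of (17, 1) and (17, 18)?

The two points share x = 17 and their y-coordinates satisfy 1 + 18 ≡ 0 (mod 19), so they are inverses. Their sum is 𝒪.

O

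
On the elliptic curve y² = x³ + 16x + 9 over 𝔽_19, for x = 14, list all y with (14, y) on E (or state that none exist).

x³ + 16x + 9 = 2977 ≡ 13 (mod 19).
13 is a non-residue mod 19; no y exists.

none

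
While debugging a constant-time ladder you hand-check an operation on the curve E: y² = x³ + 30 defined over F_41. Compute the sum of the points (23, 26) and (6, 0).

(23, 26) + (6, 0). λ = (0 - 26)/(6 - 23) ≡ 15/24 mod 41. 24⁻¹ ≡ 12 (mod 41), so λ ≡ 16.
  x = λ² - 23 - 6 = 256 - 29 ≡ 22; y = λ·(23 - 22) - 26 ≡ 31. → (22, 31)

(22, 31)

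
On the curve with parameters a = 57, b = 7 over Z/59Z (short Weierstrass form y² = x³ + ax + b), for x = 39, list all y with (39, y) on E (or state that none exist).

22, 37

x³ + 57x + 7 = 61549 ≡ 12 (mod 59).
Square roots of 12 mod 59: 22 and 37 (since 22² = 484 ≡ 12).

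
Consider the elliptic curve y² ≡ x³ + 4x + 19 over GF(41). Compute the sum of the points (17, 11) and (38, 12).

(31, 2)

(17, 11) + (38, 12). λ = (12 - 11)/(38 - 17) ≡ 1/21 mod 41. 21⁻¹ ≡ 2 (mod 41) since 21·2 = 42 ≡ 1, so λ ≡ 2.
  x = λ² - 17 - 38 = 4 - 55 ≡ 31; y = λ·(17 - 31) - 11 ≡ 2. → (31, 2)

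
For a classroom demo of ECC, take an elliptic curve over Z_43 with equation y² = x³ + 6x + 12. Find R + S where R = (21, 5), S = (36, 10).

(10, 13)

(21, 5) + (36, 10). λ = (10 - 5)/(36 - 21) ≡ 5/15 mod 43. 15⁻¹ ≡ 23 (mod 43), so λ ≡ 29.
  x = λ² - 21 - 36 = 841 - 57 ≡ 10; y = λ·(21 - 10) - 5 ≡ 13. → (10, 13)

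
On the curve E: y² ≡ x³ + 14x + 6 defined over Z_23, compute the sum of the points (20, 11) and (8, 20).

(20, 11) + (8, 20). λ = (20 - 11)/(8 - 20) ≡ 9/11 mod 23. 11⁻¹ ≡ 21 (mod 23), so λ ≡ 5.
  x = λ² - 20 - 8 = 25 - 28 ≡ 20; y = λ·(20 - 20) - 11 ≡ 12. → (20, 12)

(20, 12)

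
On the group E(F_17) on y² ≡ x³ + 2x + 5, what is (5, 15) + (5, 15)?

(11, 7)

tangent at (5, 15): λ = (3·5² + 2)/(2·15) ≡ 9/13. 13⁻¹ ≡ 4 (mod 17) since 13·4 = 52 ≡ 1, so λ ≡ 9·4 ≡ 2.
  x = λ² - 5 - 5 = 4 - 10 ≡ 11; y = λ·(5 - 11) - 15 ≡ 7. → (11, 7)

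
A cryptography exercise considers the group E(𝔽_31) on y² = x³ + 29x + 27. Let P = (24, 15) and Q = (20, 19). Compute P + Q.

(24, 15) + (20, 19). λ = (19 - 15)/(20 - 24) ≡ 4/27 mod 31. 27⁻¹ ≡ 23 (mod 31) since 27·23 = 621 ≡ 1, so λ ≡ 30.
  x = λ² - 24 - 20 = 900 - 44 ≡ 19; y = λ·(24 - 19) - 15 ≡ 11. → (19, 11)

(19, 11)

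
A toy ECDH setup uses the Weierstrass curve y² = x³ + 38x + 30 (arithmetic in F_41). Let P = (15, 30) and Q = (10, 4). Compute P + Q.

(25, 0)

(15, 30) + (10, 4). λ = (4 - 30)/(10 - 15) ≡ 15/36 mod 41. 36⁻¹ ≡ 8 (mod 41) since 36·8 = 288 ≡ 1, so λ ≡ 38.
  x = λ² - 15 - 10 = 1444 - 25 ≡ 25; y = λ·(15 - 25) - 30 ≡ 0. → (25, 0)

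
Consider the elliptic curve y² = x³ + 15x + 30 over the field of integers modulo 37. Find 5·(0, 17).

(19, 12)

Write P = (0, 17).
Repeated addition: build up to 5P.
2P: tangent at (0, 17): λ = (3·0² + 15)/(2·17) ≡ 15/34. 34⁻¹ ≡ 12 (mod 37), so λ ≡ 15·12 ≡ 32.
  x = λ² - 0 - 0 = 1024 - 0 ≡ 25; y = λ·(0 - 25) - 17 ≡ 34. → (25, 34)
3P: (25, 34) + (0, 17). λ = (17 - 34)/(0 - 25) ≡ 20/12 mod 37. 12⁻¹ ≡ 34 (mod 37) since 12·34 = 408 ≡ 1, so λ ≡ 14.
  x = λ² - 25 - 0 = 196 - 25 ≡ 23; y = λ·(25 - 23) - 34 ≡ 31. → (23, 31)
4P: (23, 31) + (0, 17). λ = (17 - 31)/(0 - 23) ≡ 23/14 mod 37. 14⁻¹ ≡ 8 (mod 37), so λ ≡ 36.
  x = λ² - 23 - 0 = 1296 - 23 ≡ 15; y = λ·(23 - 15) - 31 ≡ 35. → (15, 35)
5P: (15, 35) + (0, 17). λ = (17 - 35)/(0 - 15) ≡ 19/22 mod 37. 22⁻¹ ≡ 32 (mod 37) since 22·32 = 704 ≡ 1, so λ ≡ 16.
  x = λ² - 15 - 0 = 256 - 15 ≡ 19; y = λ·(15 - 19) - 35 ≡ 12. → (19, 12)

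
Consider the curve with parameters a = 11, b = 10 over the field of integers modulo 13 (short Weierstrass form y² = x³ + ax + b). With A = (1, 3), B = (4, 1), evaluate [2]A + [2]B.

(0, 6)

First 2A:
Repeated addition: build up to 2A.
2A: tangent at (1, 3): λ = (3·1² + 11)/(2·3) ≡ 1/6. 6⁻¹ ≡ 11 (mod 13), so λ ≡ 1·11 ≡ 11.
  x = λ² - 1 - 1 = 121 - 2 ≡ 2; y = λ·(1 - 2) - 3 ≡ 12. → (2, 12)
2A = (2, 12).
Next 2B:
Repeated addition: build up to 2B.
2B: tangent at (4, 1): λ = (3·4² + 11)/(2·1) ≡ 7/2. 2⁻¹ ≡ 7 (mod 13), so λ ≡ 7·7 ≡ 10.
  x = λ² - 4 - 4 = 100 - 8 ≡ 1; y = λ·(4 - 1) - 1 ≡ 3. → (1, 3)
2B = (1, 3).
Finally 2A + 2B:
(2, 12) + (1, 3). λ = (3 - 12)/(1 - 2) ≡ 4/12 mod 13. 12⁻¹ ≡ 12 (mod 13) since 12·12 = 144 ≡ 1, so λ ≡ 9.
  x = λ² - 2 - 1 = 81 - 3 ≡ 0; y = λ·(2 - 0) - 12 ≡ 6. → (0, 6)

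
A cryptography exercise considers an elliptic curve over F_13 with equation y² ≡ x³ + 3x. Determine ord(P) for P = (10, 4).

5

2P: tangent at (10, 4): λ = (3·10² + 3)/(2·4) ≡ 4/8. 8⁻¹ ≡ 5 (mod 13) since 8·5 = 40 ≡ 1, so λ ≡ 4·5 ≡ 7.
  x = λ² - 10 - 10 = 49 - 20 ≡ 3; y = λ·(10 - 3) - 4 ≡ 6. → (3, 6)
3P: (3, 6) + (10, 4). λ = (4 - 6)/(10 - 3) ≡ 11/7 mod 13. 7⁻¹ ≡ 2 (mod 13) since 7·2 = 14 ≡ 1, so λ ≡ 9.
  x = λ² - 3 - 10 = 81 - 13 ≡ 3; y = λ·(3 - 3) - 6 ≡ 7. → (3, 7)
4P: (3, 7) + (10, 4). λ = (4 - 7)/(10 - 3) ≡ 10/7 mod 13. 7⁻¹ ≡ 2 (mod 13), so λ ≡ 7.
  x = λ² - 3 - 10 = 49 - 13 ≡ 10; y = λ·(3 - 10) - 7 ≡ 9. → (10, 9)
5P: (10, 9) + (10, 4): same x and y₁ ≡ -y₂, so the sum is ∞.
5P = ∞, so the order is 5.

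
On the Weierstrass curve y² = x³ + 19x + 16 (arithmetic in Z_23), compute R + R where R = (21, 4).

tangent at (21, 4): λ = (3·21² + 19)/(2·4) ≡ 8/8. 8⁻¹ ≡ 3 (mod 23) since 8·3 = 24 ≡ 1, so λ ≡ 8·3 ≡ 1.
  x = λ² - 21 - 21 = 1 - 42 ≡ 5; y = λ·(21 - 5) - 4 ≡ 12. → (5, 12)

(5, 12)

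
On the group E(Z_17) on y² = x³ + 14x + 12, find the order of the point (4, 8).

2P: tangent at (4, 8): λ = (3·4² + 14)/(2·8) ≡ 11/16. 16⁻¹ ≡ 16 (mod 17), so λ ≡ 11·16 ≡ 6.
  x = λ² - 4 - 4 = 36 - 8 ≡ 11; y = λ·(4 - 11) - 8 ≡ 1. → (11, 1)
3P: (11, 1) + (4, 8). λ = (8 - 1)/(4 - 11) ≡ 7/10 mod 17. 10⁻¹ ≡ 12 (mod 17), so λ ≡ 16.
  x = λ² - 11 - 4 = 256 - 15 ≡ 3; y = λ·(11 - 3) - 1 ≡ 8. → (3, 8)
4P: (3, 8) + (4, 8). λ = (8 - 8)/(4 - 3) ≡ 0/1 mod 17. 1⁻¹ ≡ 1 (mod 17) since 1·1 = 1 ≡ 1, so λ ≡ 0.
  x = λ² - 3 - 4 = 0 - 7 ≡ 10; y = λ·(3 - 10) - 8 ≡ 9. → (10, 9)
5P: (10, 9) + (4, 8). λ = (8 - 9)/(4 - 10) ≡ 16/11 mod 17. 11⁻¹ ≡ 14 (mod 17) since 11·14 = 154 ≡ 1, so λ ≡ 3.
  x = λ² - 10 - 4 = 9 - 14 ≡ 12; y = λ·(10 - 12) - 9 ≡ 2. → (12, 2)
6P: (12, 2) + (4, 8). λ = (8 - 2)/(4 - 12) ≡ 6/9 mod 17. 9⁻¹ ≡ 2 (mod 17), so λ ≡ 12.
  x = λ² - 12 - 4 = 144 - 16 ≡ 9; y = λ·(12 - 9) - 2 ≡ 0. → (9, 0)
7P: (9, 0) + (4, 8). λ = (8 - 0)/(4 - 9) ≡ 8/12 mod 17. 12⁻¹ ≡ 10 (mod 17), so λ ≡ 12.
  x = λ² - 9 - 4 = 144 - 13 ≡ 12; y = λ·(9 - 12) - 0 ≡ 15. → (12, 15)
8P: (12, 15) + (4, 8). λ = (8 - 15)/(4 - 12) ≡ 10/9 mod 17. 9⁻¹ ≡ 2 (mod 17) since 9·2 = 18 ≡ 1, so λ ≡ 3.
  x = λ² - 12 - 4 = 9 - 16 ≡ 10; y = λ·(12 - 10) - 15 ≡ 8. → (10, 8)
9P: (10, 8) + (4, 8). λ = (8 - 8)/(4 - 10) ≡ 0/11 mod 17. 11⁻¹ ≡ 14 (mod 17), so λ ≡ 0.
  x = λ² - 10 - 4 = 0 - 14 ≡ 3; y = λ·(10 - 3) - 8 ≡ 9. → (3, 9)
10P: (3, 9) + (4, 8). λ = (8 - 9)/(4 - 3) ≡ 16/1 mod 17. 1⁻¹ ≡ 1 (mod 17) since 1·1 = 1 ≡ 1, so λ ≡ 16.
  x = λ² - 3 - 4 = 256 - 7 ≡ 11; y = λ·(3 - 11) - 9 ≡ 16. → (11, 16)
11P: (11, 16) + (4, 8). λ = (8 - 16)/(4 - 11) ≡ 9/10 mod 17. 10⁻¹ ≡ 12 (mod 17), so λ ≡ 6.
  x = λ² - 11 - 4 = 36 - 15 ≡ 4; y = λ·(11 - 4) - 16 ≡ 9. → (4, 9)
12P: (4, 9) + (4, 8): same x and y₁ ≡ -y₂, so the sum is O.
12P = O, so the order is 12.

12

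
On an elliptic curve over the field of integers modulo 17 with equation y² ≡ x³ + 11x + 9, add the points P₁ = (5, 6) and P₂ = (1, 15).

(5, 6) + (1, 15). λ = (15 - 6)/(1 - 5) ≡ 9/13 mod 17. 13⁻¹ ≡ 4 (mod 17), so λ ≡ 2.
  x = λ² - 5 - 1 = 4 - 6 ≡ 15; y = λ·(5 - 15) - 6 ≡ 8. → (15, 8)

(15, 8)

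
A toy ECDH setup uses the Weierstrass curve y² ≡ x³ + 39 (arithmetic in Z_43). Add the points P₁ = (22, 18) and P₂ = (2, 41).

(22, 18) + (2, 41). λ = (41 - 18)/(2 - 22) ≡ 23/23 mod 43. 23⁻¹ ≡ 15 (mod 43), so λ ≡ 1.
  x = λ² - 22 - 2 = 1 - 24 ≡ 20; y = λ·(22 - 20) - 18 ≡ 27. → (20, 27)

(20, 27)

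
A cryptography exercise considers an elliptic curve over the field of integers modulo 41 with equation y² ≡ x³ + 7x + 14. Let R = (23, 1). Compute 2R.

tangent at (23, 1): λ = (3·23² + 7)/(2·1) ≡ 36/2. 2⁻¹ ≡ 21 (mod 41) since 2·21 = 42 ≡ 1, so λ ≡ 36·21 ≡ 18.
  x = λ² - 23 - 23 = 324 - 46 ≡ 32; y = λ·(23 - 32) - 1 ≡ 1. → (32, 1)

(32, 1)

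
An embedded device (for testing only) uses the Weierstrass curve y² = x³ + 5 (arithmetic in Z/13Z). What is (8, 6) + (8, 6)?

tangent at (8, 6): λ = (3·8² + 0)/(2·6) ≡ 10/12. 12⁻¹ ≡ 12 (mod 13) since 12·12 = 144 ≡ 1, so λ ≡ 10·12 ≡ 3.
  x = λ² - 8 - 8 = 9 - 16 ≡ 6; y = λ·(8 - 6) - 6 ≡ 0. → (6, 0)

(6, 0)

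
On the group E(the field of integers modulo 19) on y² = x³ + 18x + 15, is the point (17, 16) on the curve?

y² = 16² ≡ 9; x³ + 18x + 15 = 5234 ≡ 9 (mod 19). 9 = 9.

yes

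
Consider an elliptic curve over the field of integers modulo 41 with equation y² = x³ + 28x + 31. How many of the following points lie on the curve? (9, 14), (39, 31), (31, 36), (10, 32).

(9, 14): 14² ≡ 32, rhs ≡ 28 → off.
(39, 31): 31² ≡ 18, rhs ≡ 8 → off.
(31, 36): 36² ≡ 25, rhs ≡ 22 → off.
(10, 32): 32² ≡ 40, rhs ≡ 40 → on.

1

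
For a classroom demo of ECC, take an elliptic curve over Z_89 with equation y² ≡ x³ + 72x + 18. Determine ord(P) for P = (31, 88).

8

2P: tangent at (31, 88): λ = (3·31² + 72)/(2·88) ≡ 18/87. 87⁻¹ ≡ 44 (mod 89) since 87·44 = 3828 ≡ 1, so λ ≡ 18·44 ≡ 80.
  x = λ² - 31 - 31 = 6400 - 62 ≡ 19; y = λ·(31 - 19) - 88 ≡ 71. → (19, 71)
3P: (19, 71) + (31, 88). λ = (88 - 71)/(31 - 19) ≡ 17/12 mod 89. 12⁻¹ ≡ 52 (mod 89), so λ ≡ 83.
  x = λ² - 19 - 31 = 6889 - 50 ≡ 75; y = λ·(19 - 75) - 71 ≡ 87. → (75, 87)
4P: (75, 87) + (31, 88). λ = (88 - 87)/(31 - 75) ≡ 1/45 mod 89. 45⁻¹ ≡ 2 (mod 89), so λ ≡ 2.
  x = λ² - 75 - 31 = 4 - 106 ≡ 76; y = λ·(75 - 76) - 87 ≡ 0. → (76, 0)
5P: (76, 0) + (31, 88). λ = (88 - 0)/(31 - 76) ≡ 88/44 mod 89. 44⁻¹ ≡ 87 (mod 89), so λ ≡ 2.
  x = λ² - 76 - 31 = 4 - 107 ≡ 75; y = λ·(76 - 75) - 0 ≡ 2. → (75, 2)
6P: (75, 2) + (31, 88). λ = (88 - 2)/(31 - 75) ≡ 86/45 mod 89. 45⁻¹ ≡ 2 (mod 89), so λ ≡ 83.
  x = λ² - 75 - 31 = 6889 - 106 ≡ 19; y = λ·(75 - 19) - 2 ≡ 18. → (19, 18)
7P: (19, 18) + (31, 88). λ = (88 - 18)/(31 - 19) ≡ 70/12 mod 89. 12⁻¹ ≡ 52 (mod 89) since 12·52 = 624 ≡ 1, so λ ≡ 80.
  x = λ² - 19 - 31 = 6400 - 50 ≡ 31; y = λ·(19 - 31) - 18 ≡ 1. → (31, 1)
8P: (31, 1) + (31, 88): same x and y₁ ≡ -y₂, so the sum is O.
8P = O, so the order is 8.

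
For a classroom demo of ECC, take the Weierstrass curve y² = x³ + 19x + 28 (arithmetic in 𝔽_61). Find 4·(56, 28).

Write G = (56, 28).
Repeated addition: build up to 4G.
2G: tangent at (56, 28): λ = (3·56² + 19)/(2·28) ≡ 33/56. 56⁻¹ ≡ 12 (mod 61) since 56·12 = 672 ≡ 1, so λ ≡ 33·12 ≡ 30.
  x = λ² - 56 - 56 = 900 - 112 ≡ 56; y = λ·(56 - 56) - 28 ≡ 33. → (56, 33)
3G: (56, 33) + (56, 28): same x and y₁ ≡ -y₂, so the sum is the point at infinity.
4G: the point at infinity + (56, 28) = (56, 28) (identity).

(56, 28)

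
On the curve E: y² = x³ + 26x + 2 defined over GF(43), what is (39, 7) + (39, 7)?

(14, 33)

tangent at (39, 7): λ = (3·39² + 26)/(2·7) ≡ 31/14. 14⁻¹ ≡ 40 (mod 43), so λ ≡ 31·40 ≡ 36.
  x = λ² - 39 - 39 = 1296 - 78 ≡ 14; y = λ·(39 - 14) - 7 ≡ 33. → (14, 33)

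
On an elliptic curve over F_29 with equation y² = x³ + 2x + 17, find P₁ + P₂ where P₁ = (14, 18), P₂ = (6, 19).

(14, 11)

(14, 18) + (6, 19). λ = (19 - 18)/(6 - 14) ≡ 1/21 mod 29. 21⁻¹ ≡ 18 (mod 29) since 21·18 = 378 ≡ 1, so λ ≡ 18.
  x = λ² - 14 - 6 = 324 - 20 ≡ 14; y = λ·(14 - 14) - 18 ≡ 11. → (14, 11)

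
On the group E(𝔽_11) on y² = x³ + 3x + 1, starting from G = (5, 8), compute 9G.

Double-and-add on 9 = (1001)₂. Start with G = (5, 8) for the leading 1-bit.
double: tangent at (5, 8): λ = (3·5² + 3)/(2·8) ≡ 1/5. 5⁻¹ ≡ 9 (mod 11) since 5·9 = 45 ≡ 1, so λ ≡ 1·9 ≡ 9.
  x = λ² - 5 - 5 = 81 - 10 ≡ 5; y = λ·(5 - 5) - 8 ≡ 3. → (5, 3)
double: tangent at (5, 3): λ = (3·5² + 3)/(2·3) ≡ 1/6. 6⁻¹ ≡ 2 (mod 11), so λ ≡ 1·2 ≡ 2.
  x = λ² - 5 - 5 = 4 - 10 ≡ 5; y = λ·(5 - 5) - 3 ≡ 8. → (5, 8)
double: tangent at (5, 8): λ = (3·5² + 3)/(2·8) ≡ 1/5. 5⁻¹ ≡ 9 (mod 11), so λ ≡ 1·9 ≡ 9.
  x = λ² - 5 - 5 = 81 - 10 ≡ 5; y = λ·(5 - 5) - 8 ≡ 3. → (5, 3)
add G: (5, 3) + (5, 8): same x and y₁ ≡ -y₂, so the sum is O.

O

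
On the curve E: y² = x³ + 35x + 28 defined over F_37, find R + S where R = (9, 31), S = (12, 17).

(9, 31) + (12, 17). λ = (17 - 31)/(12 - 9) ≡ 23/3 mod 37. 3⁻¹ ≡ 25 (mod 37), so λ ≡ 20.
  x = λ² - 9 - 12 = 400 - 21 ≡ 9; y = λ·(9 - 9) - 31 ≡ 6. → (9, 6)

(9, 6)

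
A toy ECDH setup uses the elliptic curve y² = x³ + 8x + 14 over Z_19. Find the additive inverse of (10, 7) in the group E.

(10, 12)

-(10, 7) = (10, -7 mod 19) = (10, 12).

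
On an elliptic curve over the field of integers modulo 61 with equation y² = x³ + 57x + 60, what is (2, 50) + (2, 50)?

(41, 3)

tangent at (2, 50): λ = (3·2² + 57)/(2·50) ≡ 8/39. 39⁻¹ ≡ 36 (mod 61), so λ ≡ 8·36 ≡ 44.
  x = λ² - 2 - 2 = 1936 - 4 ≡ 41; y = λ·(2 - 41) - 50 ≡ 3. → (41, 3)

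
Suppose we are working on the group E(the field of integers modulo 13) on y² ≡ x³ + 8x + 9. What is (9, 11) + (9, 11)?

(9, 2)

tangent at (9, 11): λ = (3·9² + 8)/(2·11) ≡ 4/9. 9⁻¹ ≡ 3 (mod 13) since 9·3 = 27 ≡ 1, so λ ≡ 4·3 ≡ 12.
  x = λ² - 9 - 9 = 144 - 18 ≡ 9; y = λ·(9 - 9) - 11 ≡ 2. → (9, 2)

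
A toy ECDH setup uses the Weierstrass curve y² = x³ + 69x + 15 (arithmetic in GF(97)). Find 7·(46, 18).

(81, 21)

Write G = (46, 18).
Double-and-add on 7 = (111)₂. Start with G = (46, 18) for the leading 1-bit.
double: tangent at (46, 18): λ = (3·46² + 69)/(2·18) ≡ 15/36. 36⁻¹ ≡ 62 (mod 97) since 36·62 = 2232 ≡ 1, so λ ≡ 15·62 ≡ 57.
  x = λ² - 46 - 46 = 3249 - 92 ≡ 53; y = λ·(46 - 53) - 18 ≡ 68. → (53, 68)
add G: (53, 68) + (46, 18). λ = (18 - 68)/(46 - 53) ≡ 47/90 mod 97. 90⁻¹ ≡ 83 (mod 97), so λ ≡ 21.
  x = λ² - 53 - 46 = 441 - 99 ≡ 51; y = λ·(53 - 51) - 68 ≡ 71. → (51, 71)
double: tangent at (51, 71): λ = (3·51² + 69)/(2·71) ≡ 15/45. 45⁻¹ ≡ 69 (mod 97) since 45·69 = 3105 ≡ 1, so λ ≡ 15·69 ≡ 65.
  x = λ² - 51 - 51 = 4225 - 102 ≡ 49; y = λ·(51 - 49) - 71 ≡ 59. → (49, 59)
add G: (49, 59) + (46, 18). λ = (18 - 59)/(46 - 49) ≡ 56/94 mod 97. 94⁻¹ ≡ 32 (mod 97), so λ ≡ 46.
  x = λ² - 49 - 46 = 2116 - 95 ≡ 81; y = λ·(49 - 81) - 59 ≡ 21. → (81, 21)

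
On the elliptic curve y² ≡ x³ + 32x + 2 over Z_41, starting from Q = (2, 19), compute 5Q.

(8, 27)

Double-and-add on 5 = (101)₂. Start with Q = (2, 19) for the leading 1-bit.
double: tangent at (2, 19): λ = (3·2² + 32)/(2·19) ≡ 3/38. 38⁻¹ ≡ 27 (mod 41), so λ ≡ 3·27 ≡ 40.
  x = λ² - 2 - 2 = 1600 - 4 ≡ 38; y = λ·(2 - 38) - 19 ≡ 17. → (38, 17)
double: tangent at (38, 17): λ = (3·38² + 32)/(2·17) ≡ 18/34. 34⁻¹ ≡ 35 (mod 41) since 34·35 = 1190 ≡ 1, so λ ≡ 18·35 ≡ 15.
  x = λ² - 38 - 38 = 225 - 76 ≡ 26; y = λ·(38 - 26) - 17 ≡ 40. → (26, 40)
add Q: (26, 40) + (2, 19). λ = (19 - 40)/(2 - 26) ≡ 20/17 mod 41. 17⁻¹ ≡ 29 (mod 41), so λ ≡ 6.
  x = λ² - 26 - 2 = 36 - 28 ≡ 8; y = λ·(26 - 8) - 40 ≡ 27. → (8, 27)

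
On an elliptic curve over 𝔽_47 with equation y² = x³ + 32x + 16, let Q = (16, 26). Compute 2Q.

(0, 43)

tangent at (16, 26): λ = (3·16² + 32)/(2·26) ≡ 1/5. 5⁻¹ ≡ 19 (mod 47), so λ ≡ 1·19 ≡ 19.
  x = λ² - 16 - 16 = 361 - 32 ≡ 0; y = λ·(16 - 0) - 26 ≡ 43. → (0, 43)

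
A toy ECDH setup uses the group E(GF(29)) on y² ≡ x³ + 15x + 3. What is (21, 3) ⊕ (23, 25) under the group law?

(21, 3) + (23, 25). λ = (25 - 3)/(23 - 21) ≡ 22/2 mod 29. 2⁻¹ ≡ 15 (mod 29), so λ ≡ 11.
  x = λ² - 21 - 23 = 121 - 44 ≡ 19; y = λ·(21 - 19) - 3 ≡ 19. → (19, 19)

(19, 19)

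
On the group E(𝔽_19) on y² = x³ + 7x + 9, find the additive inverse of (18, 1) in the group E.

(18, 18)

-(18, 1) = (18, -1 mod 19) = (18, 18).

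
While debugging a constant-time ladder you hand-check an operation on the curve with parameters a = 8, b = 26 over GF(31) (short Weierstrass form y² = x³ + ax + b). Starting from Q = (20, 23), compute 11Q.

Double-and-add on 11 = (1011)₂. Start with Q = (20, 23) for the leading 1-bit.
double: tangent at (20, 23): λ = (3·20² + 8)/(2·23) ≡ 30/15. 15⁻¹ ≡ 29 (mod 31) since 15·29 = 435 ≡ 1, so λ ≡ 30·29 ≡ 2.
  x = λ² - 20 - 20 = 4 - 40 ≡ 26; y = λ·(20 - 26) - 23 ≡ 27. → (26, 27)
double: tangent at (26, 27): λ = (3·26² + 8)/(2·27) ≡ 21/23. 23⁻¹ ≡ 27 (mod 31) since 23·27 = 621 ≡ 1, so λ ≡ 21·27 ≡ 9.
  x = λ² - 26 - 26 = 81 - 52 ≡ 29; y = λ·(26 - 29) - 27 ≡ 8. → (29, 8)
add Q: (29, 8) + (20, 23). λ = (23 - 8)/(20 - 29) ≡ 15/22 mod 31. 22⁻¹ ≡ 24 (mod 31), so λ ≡ 19.
  x = λ² - 29 - 20 = 361 - 49 ≡ 2; y = λ·(29 - 2) - 8 ≡ 9. → (2, 9)
double: tangent at (2, 9): λ = (3·2² + 8)/(2·9) ≡ 20/18. 18⁻¹ ≡ 19 (mod 31) since 18·19 = 342 ≡ 1, so λ ≡ 20·19 ≡ 8.
  x = λ² - 2 - 2 = 64 - 4 ≡ 29; y = λ·(2 - 29) - 9 ≡ 23. → (29, 23)
add Q: (29, 23) + (20, 23). λ = (23 - 23)/(20 - 29) ≡ 0/22 mod 31. 22⁻¹ ≡ 24 (mod 31), so λ ≡ 0.
  x = λ² - 29 - 20 = 0 - 49 ≡ 13; y = λ·(29 - 13) - 23 ≡ 8. → (13, 8)

(13, 8)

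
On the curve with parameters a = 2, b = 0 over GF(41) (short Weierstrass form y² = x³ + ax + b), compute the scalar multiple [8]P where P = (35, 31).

Repeated addition: build up to 8P.
2P: tangent at (35, 31): λ = (3·35² + 2)/(2·31) ≡ 28/21. 21⁻¹ ≡ 2 (mod 41) since 21·2 = 42 ≡ 1, so λ ≡ 28·2 ≡ 15.
  x = λ² - 35 - 35 = 225 - 70 ≡ 32; y = λ·(35 - 32) - 31 ≡ 14. → (32, 14)
3P: (32, 14) + (35, 31). λ = (31 - 14)/(35 - 32) ≡ 17/3 mod 41. 3⁻¹ ≡ 14 (mod 41) since 3·14 = 42 ≡ 1, so λ ≡ 33.
  x = λ² - 32 - 35 = 1089 - 67 ≡ 38; y = λ·(32 - 38) - 14 ≡ 34. → (38, 34)
4P: (38, 34) + (35, 31). λ = (31 - 34)/(35 - 38) ≡ 38/38 mod 41. 38⁻¹ ≡ 27 (mod 41), so λ ≡ 1.
  x = λ² - 38 - 35 = 1 - 73 ≡ 10; y = λ·(38 - 10) - 34 ≡ 35. → (10, 35)
5P: (10, 35) + (35, 31). λ = (31 - 35)/(35 - 10) ≡ 37/25 mod 41. 25⁻¹ ≡ 23 (mod 41), so λ ≡ 31.
  x = λ² - 10 - 35 = 961 - 45 ≡ 14; y = λ·(10 - 14) - 35 ≡ 5. → (14, 5)
6P: (14, 5) + (35, 31). λ = (31 - 5)/(35 - 14) ≡ 26/21 mod 41. 21⁻¹ ≡ 2 (mod 41) since 21·2 = 42 ≡ 1, so λ ≡ 11.
  x = λ² - 14 - 35 = 121 - 49 ≡ 31; y = λ·(14 - 31) - 5 ≡ 13. → (31, 13)
7P: (31, 13) + (35, 31). λ = (31 - 13)/(35 - 31) ≡ 18/4 mod 41. 4⁻¹ ≡ 31 (mod 41) since 4·31 = 124 ≡ 1, so λ ≡ 25.
  x = λ² - 31 - 35 = 625 - 66 ≡ 26; y = λ·(31 - 26) - 13 ≡ 30. → (26, 30)
8P: (26, 30) + (35, 31). λ = (31 - 30)/(35 - 26) ≡ 1/9 mod 41. 9⁻¹ ≡ 32 (mod 41), so λ ≡ 32.
  x = λ² - 26 - 35 = 1024 - 61 ≡ 20; y = λ·(26 - 20) - 30 ≡ 39. → (20, 39)

(20, 39)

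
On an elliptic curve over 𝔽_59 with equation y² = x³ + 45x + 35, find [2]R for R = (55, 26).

(34, 49)

tangent at (55, 26): λ = (3·55² + 45)/(2·26) ≡ 34/52. 52⁻¹ ≡ 42 (mod 59) since 52·42 = 2184 ≡ 1, so λ ≡ 34·42 ≡ 12.
  x = λ² - 55 - 55 = 144 - 110 ≡ 34; y = λ·(55 - 34) - 26 ≡ 49. → (34, 49)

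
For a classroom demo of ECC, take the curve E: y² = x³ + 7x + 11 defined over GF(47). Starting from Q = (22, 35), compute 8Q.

O

Repeated addition: build up to 8Q.
2Q: tangent at (22, 35): λ = (3·22² + 7)/(2·35) ≡ 2/23. 23⁻¹ ≡ 45 (mod 47), so λ ≡ 2·45 ≡ 43.
  x = λ² - 22 - 22 = 1849 - 44 ≡ 19; y = λ·(22 - 19) - 35 ≡ 0. → (19, 0)
3Q: (19, 0) + (22, 35). λ = (35 - 0)/(22 - 19) ≡ 35/3 mod 47. 3⁻¹ ≡ 16 (mod 47) since 3·16 = 48 ≡ 1, so λ ≡ 43.
  x = λ² - 19 - 22 = 1849 - 41 ≡ 22; y = λ·(19 - 22) - 0 ≡ 12. → (22, 12)
4Q: (22, 12) + (22, 35): same x and y₁ ≡ -y₂, so the sum is O.
5Q: O + (22, 35) = (22, 35) (identity).
6Q: tangent at (22, 35): λ = (3·22² + 7)/(2·35) ≡ 2/23. 23⁻¹ ≡ 45 (mod 47), so λ ≡ 2·45 ≡ 43.
  x = λ² - 22 - 22 = 1849 - 44 ≡ 19; y = λ·(22 - 19) - 35 ≡ 0. → (19, 0)
7Q: (19, 0) + (22, 35). λ = (35 - 0)/(22 - 19) ≡ 35/3 mod 47. 3⁻¹ ≡ 16 (mod 47), so λ ≡ 43.
  x = λ² - 19 - 22 = 1849 - 41 ≡ 22; y = λ·(19 - 22) - 0 ≡ 12. → (22, 12)
8Q: (22, 12) + (22, 35): same x and y₁ ≡ -y₂, so the sum is O.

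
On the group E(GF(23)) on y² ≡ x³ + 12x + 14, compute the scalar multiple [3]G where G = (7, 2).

Repeated addition: build up to 3G.
2G: tangent at (7, 2): λ = (3·7² + 12)/(2·2) ≡ 21/4. 4⁻¹ ≡ 6 (mod 23), so λ ≡ 21·6 ≡ 11.
  x = λ² - 7 - 7 = 121 - 14 ≡ 15; y = λ·(7 - 15) - 2 ≡ 2. → (15, 2)
3G: (15, 2) + (7, 2). λ = (2 - 2)/(7 - 15) ≡ 0/15 mod 23. 15⁻¹ ≡ 20 (mod 23), so λ ≡ 0.
  x = λ² - 15 - 7 = 0 - 22 ≡ 1; y = λ·(15 - 1) - 2 ≡ 21. → (1, 21)

(1, 21)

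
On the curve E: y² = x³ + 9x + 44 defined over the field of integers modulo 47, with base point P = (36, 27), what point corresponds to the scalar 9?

(19, 20)

Double-and-add on 9 = (1001)₂. Start with P = (36, 27) for the leading 1-bit.
double: tangent at (36, 27): λ = (3·36² + 9)/(2·27) ≡ 43/7. 7⁻¹ ≡ 27 (mod 47) since 7·27 = 189 ≡ 1, so λ ≡ 43·27 ≡ 33.
  x = λ² - 36 - 36 = 1089 - 72 ≡ 30; y = λ·(36 - 30) - 27 ≡ 30. → (30, 30)
double: tangent at (30, 30): λ = (3·30² + 9)/(2·30) ≡ 30/13. 13⁻¹ ≡ 29 (mod 47) since 13·29 = 377 ≡ 1, so λ ≡ 30·29 ≡ 24.
  x = λ² - 30 - 30 = 576 - 60 ≡ 46; y = λ·(30 - 46) - 30 ≡ 9. → (46, 9)
double: tangent at (46, 9): λ = (3·46² + 9)/(2·9) ≡ 12/18. 18⁻¹ ≡ 34 (mod 47), so λ ≡ 12·34 ≡ 32.
  x = λ² - 46 - 46 = 1024 - 92 ≡ 39; y = λ·(46 - 39) - 9 ≡ 27. → (39, 27)
add P: (39, 27) + (36, 27). λ = (27 - 27)/(36 - 39) ≡ 0/44 mod 47. 44⁻¹ ≡ 31 (mod 47), so λ ≡ 0.
  x = λ² - 39 - 36 = 0 - 75 ≡ 19; y = λ·(39 - 19) - 27 ≡ 20. → (19, 20)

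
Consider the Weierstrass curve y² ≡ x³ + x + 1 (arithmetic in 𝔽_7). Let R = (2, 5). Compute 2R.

tangent at (2, 5): λ = (3·2² + 1)/(2·5) ≡ 6/3. 3⁻¹ ≡ 5 (mod 7) since 3·5 = 15 ≡ 1, so λ ≡ 6·5 ≡ 2.
  x = λ² - 2 - 2 = 4 - 4 ≡ 0; y = λ·(2 - 0) - 5 ≡ 6. → (0, 6)

(0, 6)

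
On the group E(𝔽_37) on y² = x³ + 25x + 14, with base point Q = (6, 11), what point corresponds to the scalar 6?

(23, 18)

Repeated addition: build up to 6Q.
2Q: tangent at (6, 11): λ = (3·6² + 25)/(2·11) ≡ 22/22. 22⁻¹ ≡ 32 (mod 37) since 22·32 = 704 ≡ 1, so λ ≡ 22·32 ≡ 1.
  x = λ² - 6 - 6 = 1 - 12 ≡ 26; y = λ·(6 - 26) - 11 ≡ 6. → (26, 6)
3Q: (26, 6) + (6, 11). λ = (11 - 6)/(6 - 26) ≡ 5/17 mod 37. 17⁻¹ ≡ 24 (mod 37) since 17·24 = 408 ≡ 1, so λ ≡ 9.
  x = λ² - 26 - 6 = 81 - 32 ≡ 12; y = λ·(26 - 12) - 6 ≡ 9. → (12, 9)
4Q: (12, 9) + (6, 11). λ = (11 - 9)/(6 - 12) ≡ 2/31 mod 37. 31⁻¹ ≡ 6 (mod 37) since 31·6 = 186 ≡ 1, so λ ≡ 12.
  x = λ² - 12 - 6 = 144 - 18 ≡ 15; y = λ·(12 - 15) - 9 ≡ 29. → (15, 29)
5Q: (15, 29) + (6, 11). λ = (11 - 29)/(6 - 15) ≡ 19/28 mod 37. 28⁻¹ ≡ 4 (mod 37), so λ ≡ 2.
  x = λ² - 15 - 6 = 4 - 21 ≡ 20; y = λ·(15 - 20) - 29 ≡ 35. → (20, 35)
6Q: (20, 35) + (6, 11). λ = (11 - 35)/(6 - 20) ≡ 13/23 mod 37. 23⁻¹ ≡ 29 (mod 37) since 23·29 = 667 ≡ 1, so λ ≡ 7.
  x = λ² - 20 - 6 = 49 - 26 ≡ 23; y = λ·(20 - 23) - 35 ≡ 18. → (23, 18)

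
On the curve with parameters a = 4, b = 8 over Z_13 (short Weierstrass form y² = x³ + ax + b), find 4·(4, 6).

(4, 7)

Write P = (4, 6).
Repeated addition: build up to 4P.
2P: tangent at (4, 6): λ = (3·4² + 4)/(2·6) ≡ 0/12. 12⁻¹ ≡ 12 (mod 13), so λ ≡ 0·12 ≡ 0.
  x = λ² - 4 - 4 = 0 - 8 ≡ 5; y = λ·(4 - 5) - 6 ≡ 7. → (5, 7)
3P: (5, 7) + (4, 6). λ = (6 - 7)/(4 - 5) ≡ 12/12 mod 13. 12⁻¹ ≡ 12 (mod 13) since 12·12 = 144 ≡ 1, so λ ≡ 1.
  x = λ² - 5 - 4 = 1 - 9 ≡ 5; y = λ·(5 - 5) - 7 ≡ 6. → (5, 6)
4P: (5, 6) + (4, 6). λ = (6 - 6)/(4 - 5) ≡ 0/12 mod 13. 12⁻¹ ≡ 12 (mod 13), so λ ≡ 0.
  x = λ² - 5 - 4 = 0 - 9 ≡ 4; y = λ·(5 - 4) - 6 ≡ 7. → (4, 7)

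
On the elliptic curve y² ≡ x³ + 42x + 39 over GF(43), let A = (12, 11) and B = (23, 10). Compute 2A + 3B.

First 2A:
Repeated addition: build up to 2A.
2A: tangent at (12, 11): λ = (3·12² + 42)/(2·11) ≡ 1/22. 22⁻¹ ≡ 2 (mod 43) since 22·2 = 44 ≡ 1, so λ ≡ 1·2 ≡ 2.
  x = λ² - 12 - 12 = 4 - 24 ≡ 23; y = λ·(12 - 23) - 11 ≡ 10. → (23, 10)
2A = (23, 10).
Next 3B:
Repeated addition: build up to 3B.
2B: tangent at (23, 10): λ = (3·23² + 42)/(2·10) ≡ 38/20. 20⁻¹ ≡ 28 (mod 43) since 20·28 = 560 ≡ 1, so λ ≡ 38·28 ≡ 32.
  x = λ² - 23 - 23 = 1024 - 46 ≡ 32; y = λ·(23 - 32) - 10 ≡ 3. → (32, 3)
3B: (32, 3) + (23, 10). λ = (10 - 3)/(23 - 32) ≡ 7/34 mod 43. 34⁻¹ ≡ 19 (mod 43), so λ ≡ 4.
  x = λ² - 32 - 23 = 16 - 55 ≡ 4; y = λ·(32 - 4) - 3 ≡ 23. → (4, 23)
3B = (4, 23).
Finally 2A + 3B:
(23, 10) + (4, 23). λ = (23 - 10)/(4 - 23) ≡ 13/24 mod 43. 24⁻¹ ≡ 9 (mod 43), so λ ≡ 31.
  x = λ² - 23 - 4 = 961 - 27 ≡ 31; y = λ·(23 - 31) - 10 ≡ 0. → (31, 0)

(31, 0)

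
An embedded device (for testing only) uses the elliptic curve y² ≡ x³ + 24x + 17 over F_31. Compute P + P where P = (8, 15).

tangent at (8, 15): λ = (3·8² + 24)/(2·15) ≡ 30/30. 30⁻¹ ≡ 30 (mod 31), so λ ≡ 30·30 ≡ 1.
  x = λ² - 8 - 8 = 1 - 16 ≡ 16; y = λ·(8 - 16) - 15 ≡ 8. → (16, 8)

(16, 8)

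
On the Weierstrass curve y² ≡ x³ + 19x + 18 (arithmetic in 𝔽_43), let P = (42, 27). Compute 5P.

O

Double-and-add on 5 = (101)₂. Start with P = (42, 27) for the leading 1-bit.
double: tangent at (42, 27): λ = (3·42² + 19)/(2·27) ≡ 22/11. 11⁻¹ ≡ 4 (mod 43), so λ ≡ 22·4 ≡ 2.
  x = λ² - 42 - 42 = 4 - 84 ≡ 6; y = λ·(42 - 6) - 27 ≡ 2. → (6, 2)
double: tangent at (6, 2): λ = (3·6² + 19)/(2·2) ≡ 41/4. 4⁻¹ ≡ 11 (mod 43) since 4·11 = 44 ≡ 1, so λ ≡ 41·11 ≡ 21.
  x = λ² - 6 - 6 = 441 - 12 ≡ 42; y = λ·(6 - 42) - 2 ≡ 16. → (42, 16)
add P: (42, 16) + (42, 27): same x and y₁ ≡ -y₂, so the sum is 𝒪.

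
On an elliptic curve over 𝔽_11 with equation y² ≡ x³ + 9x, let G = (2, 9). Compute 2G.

(5, 4)

tangent at (2, 9): λ = (3·2² + 9)/(2·9) ≡ 10/7. 7⁻¹ ≡ 8 (mod 11) since 7·8 = 56 ≡ 1, so λ ≡ 10·8 ≡ 3.
  x = λ² - 2 - 2 = 9 - 4 ≡ 5; y = λ·(2 - 5) - 9 ≡ 4. → (5, 4)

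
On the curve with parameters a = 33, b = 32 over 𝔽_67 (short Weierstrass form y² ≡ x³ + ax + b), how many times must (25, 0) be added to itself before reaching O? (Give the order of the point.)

2

2P: (25, 0) + (25, 0): same x and y₁ ≡ -y₂, so the sum is O.
2P = O, so the order is 2.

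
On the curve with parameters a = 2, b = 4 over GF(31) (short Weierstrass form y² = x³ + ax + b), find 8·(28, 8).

Write G = (28, 8).
Double-and-add on 8 = (1000)₂. Start with G = (28, 8) for the leading 1-bit.
double: tangent at (28, 8): λ = (3·28² + 2)/(2·8) ≡ 29/16. 16⁻¹ ≡ 2 (mod 31), so λ ≡ 29·2 ≡ 27.
  x = λ² - 28 - 28 = 729 - 56 ≡ 22; y = λ·(28 - 22) - 8 ≡ 30. → (22, 30)
double: tangent at (22, 30): λ = (3·22² + 2)/(2·30) ≡ 28/29. 29⁻¹ ≡ 15 (mod 31) since 29·15 = 435 ≡ 1, so λ ≡ 28·15 ≡ 17.
  x = λ² - 22 - 22 = 289 - 44 ≡ 28; y = λ·(22 - 28) - 30 ≡ 23. → (28, 23)
double: tangent at (28, 23): λ = (3·28² + 2)/(2·23) ≡ 29/15. 15⁻¹ ≡ 29 (mod 31) since 15·29 = 435 ≡ 1, so λ ≡ 29·29 ≡ 4.
  x = λ² - 28 - 28 = 16 - 56 ≡ 22; y = λ·(28 - 22) - 23 ≡ 1. → (22, 1)

(22, 1)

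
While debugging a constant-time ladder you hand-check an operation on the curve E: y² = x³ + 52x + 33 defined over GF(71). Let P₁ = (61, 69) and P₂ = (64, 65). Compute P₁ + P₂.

(61, 69) + (64, 65). λ = (65 - 69)/(64 - 61) ≡ 67/3 mod 71. 3⁻¹ ≡ 24 (mod 71), so λ ≡ 46.
  x = λ² - 61 - 64 = 2116 - 125 ≡ 3; y = λ·(61 - 3) - 69 ≡ 43. → (3, 43)

(3, 43)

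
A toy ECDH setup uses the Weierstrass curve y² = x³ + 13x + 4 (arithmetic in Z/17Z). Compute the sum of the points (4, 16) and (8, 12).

(6, 3)

(4, 16) + (8, 12). λ = (12 - 16)/(8 - 4) ≡ 13/4 mod 17. 4⁻¹ ≡ 13 (mod 17), so λ ≡ 16.
  x = λ² - 4 - 8 = 256 - 12 ≡ 6; y = λ·(4 - 6) - 16 ≡ 3. → (6, 3)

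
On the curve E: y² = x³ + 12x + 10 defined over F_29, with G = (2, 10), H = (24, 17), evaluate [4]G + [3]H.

(16, 21)

First 4G:
Double-and-add on 4 = (100)₂. Start with G = (2, 10) for the leading 1-bit.
double: tangent at (2, 10): λ = (3·2² + 12)/(2·10) ≡ 24/20. 20⁻¹ ≡ 16 (mod 29), so λ ≡ 24·16 ≡ 7.
  x = λ² - 2 - 2 = 49 - 4 ≡ 16; y = λ·(2 - 16) - 10 ≡ 8. → (16, 8)
double: tangent at (16, 8): λ = (3·16² + 12)/(2·8) ≡ 26/16. 16⁻¹ ≡ 20 (mod 29), so λ ≡ 26·20 ≡ 27.
  x = λ² - 16 - 16 = 729 - 32 ≡ 1; y = λ·(16 - 1) - 8 ≡ 20. → (1, 20)
4G = (1, 20).
Next 3H:
Repeated addition: build up to 3H.
2H: tangent at (24, 17): λ = (3·24² + 12)/(2·17) ≡ 0/5. 5⁻¹ ≡ 6 (mod 29), so λ ≡ 0·6 ≡ 0.
  x = λ² - 24 - 24 = 0 - 48 ≡ 10; y = λ·(24 - 10) - 17 ≡ 12. → (10, 12)
3H: (10, 12) + (24, 17). λ = (17 - 12)/(24 - 10) ≡ 5/14 mod 29. 14⁻¹ ≡ 27 (mod 29), so λ ≡ 19.
  x = λ² - 10 - 24 = 361 - 34 ≡ 8; y = λ·(10 - 8) - 12 ≡ 26. → (8, 26)
3H = (8, 26).
Finally 4G + 3H:
(1, 20) + (8, 26). λ = (26 - 20)/(8 - 1) ≡ 6/7 mod 29. 7⁻¹ ≡ 25 (mod 29), so λ ≡ 5.
  x = λ² - 1 - 8 = 25 - 9 ≡ 16; y = λ·(1 - 16) - 20 ≡ 21. → (16, 21)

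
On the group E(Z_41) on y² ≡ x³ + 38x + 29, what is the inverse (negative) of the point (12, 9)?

(12, 32)

-(12, 9) = (12, -9 mod 41) = (12, 32).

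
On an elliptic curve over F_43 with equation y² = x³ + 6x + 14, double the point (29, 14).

tangent at (29, 14): λ = (3·29² + 6)/(2·14) ≡ 35/28. 28⁻¹ ≡ 20 (mod 43) since 28·20 = 560 ≡ 1, so λ ≡ 35·20 ≡ 12.
  x = λ² - 29 - 29 = 144 - 58 ≡ 0; y = λ·(29 - 0) - 14 ≡ 33. → (0, 33)

(0, 33)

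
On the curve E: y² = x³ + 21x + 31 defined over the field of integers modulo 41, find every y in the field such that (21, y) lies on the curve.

4, 37

x³ + 21x + 31 = 9733 ≡ 16 (mod 41).
Square roots of 16 mod 41: 4 and 37 (since 4² = 16 ≡ 16).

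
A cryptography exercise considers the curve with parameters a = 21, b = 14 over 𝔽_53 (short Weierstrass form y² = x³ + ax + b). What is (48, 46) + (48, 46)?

tangent at (48, 46): λ = (3·48² + 21)/(2·46) ≡ 43/39. 39⁻¹ ≡ 34 (mod 53), so λ ≡ 43·34 ≡ 31.
  x = λ² - 48 - 48 = 961 - 96 ≡ 17; y = λ·(48 - 17) - 46 ≡ 14. → (17, 14)

(17, 14)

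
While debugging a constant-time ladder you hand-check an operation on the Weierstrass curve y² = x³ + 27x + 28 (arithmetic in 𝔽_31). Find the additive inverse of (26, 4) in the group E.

(26, 27)

-(26, 4) = (26, -4 mod 31) = (26, 27).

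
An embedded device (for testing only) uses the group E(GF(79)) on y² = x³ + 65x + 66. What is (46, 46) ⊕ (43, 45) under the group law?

(46, 46) + (43, 45). λ = (45 - 46)/(43 - 46) ≡ 78/76 mod 79. 76⁻¹ ≡ 26 (mod 79), so λ ≡ 53.
  x = λ² - 46 - 43 = 2809 - 89 ≡ 34; y = λ·(46 - 34) - 46 ≡ 37. → (34, 37)

(34, 37)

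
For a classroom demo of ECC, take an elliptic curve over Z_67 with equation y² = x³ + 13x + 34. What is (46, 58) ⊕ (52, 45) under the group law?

(50, 40)

(46, 58) + (52, 45). λ = (45 - 58)/(52 - 46) ≡ 54/6 mod 67. 6⁻¹ ≡ 56 (mod 67) since 6·56 = 336 ≡ 1, so λ ≡ 9.
  x = λ² - 46 - 52 = 81 - 98 ≡ 50; y = λ·(46 - 50) - 58 ≡ 40. → (50, 40)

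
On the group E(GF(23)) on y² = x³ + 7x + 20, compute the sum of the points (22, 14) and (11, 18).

(8, 6)

(22, 14) + (11, 18). λ = (18 - 14)/(11 - 22) ≡ 4/12 mod 23. 12⁻¹ ≡ 2 (mod 23), so λ ≡ 8.
  x = λ² - 22 - 11 = 64 - 33 ≡ 8; y = λ·(22 - 8) - 14 ≡ 6. → (8, 6)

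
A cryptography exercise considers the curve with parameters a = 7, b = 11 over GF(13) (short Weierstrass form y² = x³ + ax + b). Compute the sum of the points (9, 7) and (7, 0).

(6, 10)

(9, 7) + (7, 0). λ = (0 - 7)/(7 - 9) ≡ 6/11 mod 13. 11⁻¹ ≡ 6 (mod 13), so λ ≡ 10.
  x = λ² - 9 - 7 = 100 - 16 ≡ 6; y = λ·(9 - 6) - 7 ≡ 10. → (6, 10)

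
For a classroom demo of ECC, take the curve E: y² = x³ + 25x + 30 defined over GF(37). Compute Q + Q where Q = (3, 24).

tangent at (3, 24): λ = (3·3² + 25)/(2·24) ≡ 15/11. 11⁻¹ ≡ 27 (mod 37), so λ ≡ 15·27 ≡ 35.
  x = λ² - 3 - 3 = 1225 - 6 ≡ 35; y = λ·(3 - 35) - 24 ≡ 3. → (35, 3)

(35, 3)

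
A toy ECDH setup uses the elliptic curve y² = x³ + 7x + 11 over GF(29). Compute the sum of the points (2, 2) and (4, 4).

(2, 2) + (4, 4). λ = (4 - 2)/(4 - 2) ≡ 2/2 mod 29. 2⁻¹ ≡ 15 (mod 29), so λ ≡ 1.
  x = λ² - 2 - 4 = 1 - 6 ≡ 24; y = λ·(2 - 24) - 2 ≡ 5. → (24, 5)

(24, 5)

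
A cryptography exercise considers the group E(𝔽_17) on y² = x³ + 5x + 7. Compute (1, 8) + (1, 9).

The two points share x = 1 and their y-coordinates satisfy 8 + 9 ≡ 0 (mod 17), so they are inverses. Their sum is O.

O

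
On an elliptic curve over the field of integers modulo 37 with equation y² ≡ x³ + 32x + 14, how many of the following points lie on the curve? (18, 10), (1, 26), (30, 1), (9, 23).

1

(18, 10): 10² ≡ 26, rhs ≡ 21 → off.
(1, 26): 26² ≡ 10, rhs ≡ 10 → on.
(30, 1): 1² ≡ 1, rhs ≡ 2 → off.
(9, 23): 23² ≡ 11, rhs ≡ 32 → off.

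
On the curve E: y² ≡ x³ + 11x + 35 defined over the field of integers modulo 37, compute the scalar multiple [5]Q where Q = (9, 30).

Repeated addition: build up to 5Q.
2Q: tangent at (9, 30): λ = (3·9² + 11)/(2·30) ≡ 32/23. 23⁻¹ ≡ 29 (mod 37) since 23·29 = 667 ≡ 1, so λ ≡ 32·29 ≡ 3.
  x = λ² - 9 - 9 = 9 - 18 ≡ 28; y = λ·(9 - 28) - 30 ≡ 24. → (28, 24)
3Q: (28, 24) + (9, 30). λ = (30 - 24)/(9 - 28) ≡ 6/18 mod 37. 18⁻¹ ≡ 35 (mod 37), so λ ≡ 25.
  x = λ² - 28 - 9 = 625 - 37 ≡ 33; y = λ·(28 - 33) - 24 ≡ 36. → (33, 36)
4Q: (33, 36) + (9, 30). λ = (30 - 36)/(9 - 33) ≡ 31/13 mod 37. 13⁻¹ ≡ 20 (mod 37) since 13·20 = 260 ≡ 1, so λ ≡ 28.
  x = λ² - 33 - 9 = 784 - 42 ≡ 2; y = λ·(33 - 2) - 36 ≡ 18. → (2, 18)
5Q: (2, 18) + (9, 30). λ = (30 - 18)/(9 - 2) ≡ 12/7 mod 37. 7⁻¹ ≡ 16 (mod 37) since 7·16 = 112 ≡ 1, so λ ≡ 7.
  x = λ² - 2 - 9 = 49 - 11 ≡ 1; y = λ·(2 - 1) - 18 ≡ 26. → (1, 26)

(1, 26)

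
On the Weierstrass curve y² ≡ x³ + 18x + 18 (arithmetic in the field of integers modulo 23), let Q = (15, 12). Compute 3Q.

(14, 1)

Repeated addition: build up to 3Q.
2Q: tangent at (15, 12): λ = (3·15² + 18)/(2·12) ≡ 3/1. 1⁻¹ ≡ 1 (mod 23), so λ ≡ 3·1 ≡ 3.
  x = λ² - 15 - 15 = 9 - 30 ≡ 2; y = λ·(15 - 2) - 12 ≡ 4. → (2, 4)
3Q: (2, 4) + (15, 12). λ = (12 - 4)/(15 - 2) ≡ 8/13 mod 23. 13⁻¹ ≡ 16 (mod 23), so λ ≡ 13.
  x = λ² - 2 - 15 = 169 - 17 ≡ 14; y = λ·(2 - 14) - 4 ≡ 1. → (14, 1)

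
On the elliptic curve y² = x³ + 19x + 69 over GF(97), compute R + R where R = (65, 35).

tangent at (65, 35): λ = (3·65² + 19)/(2·35) ≡ 84/70. 70⁻¹ ≡ 79 (mod 97) since 70·79 = 5530 ≡ 1, so λ ≡ 84·79 ≡ 40.
  x = λ² - 65 - 65 = 1600 - 130 ≡ 15; y = λ·(65 - 15) - 35 ≡ 25. → (15, 25)

(15, 25)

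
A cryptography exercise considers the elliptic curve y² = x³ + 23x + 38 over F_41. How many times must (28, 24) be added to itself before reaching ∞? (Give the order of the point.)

9

2P: tangent at (28, 24): λ = (3·28² + 23)/(2·24) ≡ 38/7. 7⁻¹ ≡ 6 (mod 41) since 7·6 = 42 ≡ 1, so λ ≡ 38·6 ≡ 23.
  x = λ² - 28 - 28 = 529 - 56 ≡ 22; y = λ·(28 - 22) - 24 ≡ 32. → (22, 32)
3P: (22, 32) + (28, 24). λ = (24 - 32)/(28 - 22) ≡ 33/6 mod 41. 6⁻¹ ≡ 7 (mod 41), so λ ≡ 26.
  x = λ² - 22 - 28 = 676 - 50 ≡ 11; y = λ·(22 - 11) - 32 ≡ 8. → (11, 8)
4P: (11, 8) + (28, 24). λ = (24 - 8)/(28 - 11) ≡ 16/17 mod 41. 17⁻¹ ≡ 29 (mod 41) since 17·29 = 493 ≡ 1, so λ ≡ 13.
  x = λ² - 11 - 28 = 169 - 39 ≡ 7; y = λ·(11 - 7) - 8 ≡ 3. → (7, 3)
5P: (7, 3) + (28, 24). λ = (24 - 3)/(28 - 7) ≡ 21/21 mod 41. 21⁻¹ ≡ 2 (mod 41) since 21·2 = 42 ≡ 1, so λ ≡ 1.
  x = λ² - 7 - 28 = 1 - 35 ≡ 7; y = λ·(7 - 7) - 3 ≡ 38. → (7, 38)
6P: (7, 38) + (28, 24). λ = (24 - 38)/(28 - 7) ≡ 27/21 mod 41. 21⁻¹ ≡ 2 (mod 41), so λ ≡ 13.
  x = λ² - 7 - 28 = 169 - 35 ≡ 11; y = λ·(7 - 11) - 38 ≡ 33. → (11, 33)
7P: (11, 33) + (28, 24). λ = (24 - 33)/(28 - 11) ≡ 32/17 mod 41. 17⁻¹ ≡ 29 (mod 41) since 17·29 = 493 ≡ 1, so λ ≡ 26.
  x = λ² - 11 - 28 = 676 - 39 ≡ 22; y = λ·(11 - 22) - 33 ≡ 9. → (22, 9)
8P: (22, 9) + (28, 24). λ = (24 - 9)/(28 - 22) ≡ 15/6 mod 41. 6⁻¹ ≡ 7 (mod 41), so λ ≡ 23.
  x = λ² - 22 - 28 = 529 - 50 ≡ 28; y = λ·(22 - 28) - 9 ≡ 17. → (28, 17)
9P: (28, 17) + (28, 24): same x and y₁ ≡ -y₂, so the sum is ∞.
9P = ∞, so the order is 9.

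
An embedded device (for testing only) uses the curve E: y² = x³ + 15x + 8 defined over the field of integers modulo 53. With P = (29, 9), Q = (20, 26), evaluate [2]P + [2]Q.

(29, 9)

First 2P:
Repeated addition: build up to 2P.
2P: tangent at (29, 9): λ = (3·29² + 15)/(2·9) ≡ 47/18. 18⁻¹ ≡ 3 (mod 53) since 18·3 = 54 ≡ 1, so λ ≡ 47·3 ≡ 35.
  x = λ² - 29 - 29 = 1225 - 58 ≡ 1; y = λ·(29 - 1) - 9 ≡ 17. → (1, 17)
2P = (1, 17).
Next 2Q:
Repeated addition: build up to 2Q.
2Q: tangent at (20, 26): λ = (3·20² + 15)/(2·26) ≡ 49/52. 52⁻¹ ≡ 52 (mod 53) since 52·52 = 2704 ≡ 1, so λ ≡ 49·52 ≡ 4.
  x = λ² - 20 - 20 = 16 - 40 ≡ 29; y = λ·(20 - 29) - 26 ≡ 44. → (29, 44)
2Q = (29, 44).
Finally 2P + 2Q:
(1, 17) + (29, 44). λ = (44 - 17)/(29 - 1) ≡ 27/28 mod 53. 28⁻¹ ≡ 36 (mod 53), so λ ≡ 18.
  x = λ² - 1 - 29 = 324 - 30 ≡ 29; y = λ·(1 - 29) - 17 ≡ 9. → (29, 9)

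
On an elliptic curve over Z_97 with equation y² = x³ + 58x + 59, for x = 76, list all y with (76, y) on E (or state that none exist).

x³ + 58x + 59 = 443443 ≡ 56 (mod 97).
56 is a non-residue mod 97; no y exists.

none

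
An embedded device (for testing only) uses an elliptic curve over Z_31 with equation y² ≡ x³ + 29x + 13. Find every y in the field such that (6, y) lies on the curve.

x³ + 29x + 13 = 403 ≡ 0 (mod 31).
Only y = 0 satisfies y² ≡ 0.

0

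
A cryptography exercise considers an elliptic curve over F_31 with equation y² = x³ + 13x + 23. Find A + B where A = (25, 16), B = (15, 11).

(25, 16) + (15, 11). λ = (11 - 16)/(15 - 25) ≡ 26/21 mod 31. 21⁻¹ ≡ 3 (mod 31), so λ ≡ 16.
  x = λ² - 25 - 15 = 256 - 40 ≡ 30; y = λ·(25 - 30) - 16 ≡ 28. → (30, 28)

(30, 28)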